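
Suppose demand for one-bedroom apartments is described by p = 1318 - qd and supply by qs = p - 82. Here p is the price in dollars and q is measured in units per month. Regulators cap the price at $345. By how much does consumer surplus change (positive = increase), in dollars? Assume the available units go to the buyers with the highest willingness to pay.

30352.5

Rearranging demand gives qd = 1318 - p. In a free market, 1318 - p = p - 82 gives the equilibrium p* = 700, q* = 618.
The ceiling of 345 is below the equilibrium price 700, so it binds.
At p = 345: qd = 1318 - 345 = 973 and qs = 345 - 82 = 263.
Consumer surplus without the control is ½ · (1318 - 700) · 618 = 190962.
With the ceiling, 263 units are sold at 345 (assume they go to the highest-value buyers). The demand price at q = 263 is 1055, so CS = ½ · [(1318 - 345) + (1055 - 345)] · 263 = 221314.5.
Change in consumer surplus = 221314.5 - 190962 = 30352.5.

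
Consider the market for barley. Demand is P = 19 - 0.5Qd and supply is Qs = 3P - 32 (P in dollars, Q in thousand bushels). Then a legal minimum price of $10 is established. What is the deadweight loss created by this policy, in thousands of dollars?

Rearranging demand gives Qd = 38 - 2P. Without the control the market clears where 38 - 2P = 3P - 32, i.e. P* = 14 and Q* = 10.
Since 10 is below P* = 14, the floor does not bind and the free-market outcome prevails.
Since the control does not bind, no trades are prevented and deadweight loss is zero.

0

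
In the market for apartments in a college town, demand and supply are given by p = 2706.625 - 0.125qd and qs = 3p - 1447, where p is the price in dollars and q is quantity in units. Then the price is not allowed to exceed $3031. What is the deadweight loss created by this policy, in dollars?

0

Rearranging demand gives qd = 21653 - 8p. In a free market, 21653 - 8p = 3p - 1447 gives the equilibrium p* = 2100, q* = 4853.
The ceiling of 3031 is above the equilibrium price 2100, so it is not binding; the market clears at p* = 2100, q* = 4853.
Since the control does not bind, no trades are prevented and deadweight loss is zero.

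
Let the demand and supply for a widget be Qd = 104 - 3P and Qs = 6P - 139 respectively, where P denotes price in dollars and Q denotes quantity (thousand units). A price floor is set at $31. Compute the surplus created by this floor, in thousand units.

36

Without the control the market clears where 104 - 3P = 6P - 139, i.e. P* = 27 and Q* = 23.
The floor of 31 is above the equilibrium price 27, so it binds.
At P = 31: Qd = 104 - 3·31 = 11 and Qs = 6·31 - 139 = 47.
Surplus = Qs - Qd = 47 - 11 = 36.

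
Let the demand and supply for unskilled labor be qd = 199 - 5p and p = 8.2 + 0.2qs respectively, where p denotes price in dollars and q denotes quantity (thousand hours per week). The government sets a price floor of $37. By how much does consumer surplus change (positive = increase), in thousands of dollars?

-604.5

Rearranging supply gives qs = 5p - 41. Equilibrium: 199 - 5p = 5p - 41, so 240 = 10p and p* = 24, q* = 79.
Because the floor (37) lies above the market-clearing price, it is binding.
At p = 37: qd = 199 - 5·37 = 14 and qs = 5·37 - 41 = 144.
Consumer surplus without the control is ½ · (39.8 - 24) · 79 = 624.1.
With the floor, consumers buy 14 units at 37, so CS = ½ · (39.8 - 37) · 14 = 19.6.
Change in consumer surplus = 19.6 - 624.1 = -604.5.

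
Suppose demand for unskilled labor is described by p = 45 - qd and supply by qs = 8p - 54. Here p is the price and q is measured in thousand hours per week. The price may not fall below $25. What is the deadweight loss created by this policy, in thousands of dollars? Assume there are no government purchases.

Rearranging demand gives qd = 45 - p. Setting quantity demanded equal to quantity supplied, 45 - p = 8p - 54, gives p* = 11 and q* = 34.
Because the floor (25) lies above the market-clearing price, it is binding.
At p = 25: qd = 45 - 25 = 20 and qs = 8·25 - 54 = 146.
Quantity traded falls to 20. At q = 20 the demand price is 45 - 20 = 25 and the supply price is (54 + 20)/8 = 9.25.
Deadweight loss = ½ · (25 - 9.25) · (34 - 20) = ½ · 15.75 · 14 = 110.25.

110.25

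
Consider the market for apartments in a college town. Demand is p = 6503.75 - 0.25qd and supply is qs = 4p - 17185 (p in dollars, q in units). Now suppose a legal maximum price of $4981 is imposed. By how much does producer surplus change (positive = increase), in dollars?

-1498763

Rearranging demand gives qd = 26015 - 4p. Without the control the market clears where 26015 - 4p = 4p - 17185, i.e. p* = 5400 and q* = 4415.
Because the ceiling (4981) lies below the market-clearing price, it is binding.
At p = 4981: qd = 26015 - 4·4981 = 6091 and qs = 4·4981 - 17185 = 2739.
Producer surplus without the control is ½ · (5400 - 4296.25) · 4415 = 2436528.125.
With the ceiling, producers sell 2739 units at 4981, so PS = ½ · (4981 - 4296.25) · 2739 = 937765.125.
Change in producer surplus = 937765.125 - 2436528.125 = -1498763.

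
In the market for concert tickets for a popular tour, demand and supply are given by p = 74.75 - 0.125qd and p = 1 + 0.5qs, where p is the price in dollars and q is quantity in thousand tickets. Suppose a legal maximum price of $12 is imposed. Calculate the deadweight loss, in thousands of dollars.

2880

Rearranging demand gives qd = 598 - 8p; rearranging supply gives qs = 2p - 2. Without the control the market clears where 598 - 8p = 2p - 2, i.e. p* = 60 and q* = 118.
The ceiling of 12 is below the equilibrium price 60, so it binds.
At p = 12: qd = 598 - 8·12 = 502 and qs = 2·12 - 2 = 22.
Quantity traded falls to 22. At q = 22 the demand price is (598 - 22)/8 = 72 and the supply price is (2 + 22)/2 = 12.
Deadweight loss = ½ · (72 - 12) · (118 - 22) = ½ · 60 · 96 = 2880.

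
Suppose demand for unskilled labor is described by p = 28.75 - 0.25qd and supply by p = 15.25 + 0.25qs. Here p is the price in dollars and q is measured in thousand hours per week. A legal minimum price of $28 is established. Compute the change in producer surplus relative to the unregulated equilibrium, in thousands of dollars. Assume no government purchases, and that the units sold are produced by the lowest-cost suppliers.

-54

Rearranging demand gives qd = 115 - 4p; rearranging supply gives qs = 4p - 61. Equilibrium: 115 - 4p = 4p - 61, so 176 = 8p and p* = 22, q* = 27.
Because the floor (28) lies above the market-clearing price, it is binding.
At p = 28: qd = 115 - 4·28 = 3 and qs = 4·28 - 61 = 51.
Producer surplus without the control is ½ · (22 - 15.25) · 27 = 91.125.
With the floor, 3 units are sold at 28. The supply price at q = 3 is 16, so PS = ½ · [(28 - 15.25) + (28 - 16)] · 3 = 37.125.
Change in producer surplus = 37.125 - 91.125 = -54.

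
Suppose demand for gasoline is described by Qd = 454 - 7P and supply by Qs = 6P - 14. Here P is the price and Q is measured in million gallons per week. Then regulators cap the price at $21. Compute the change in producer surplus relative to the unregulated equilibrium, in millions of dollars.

-2355

Without the control the market clears where 454 - 7P = 6P - 14, i.e. P* = 36 and Q* = 202.
The ceiling of 21 is below the equilibrium price 36, so it binds.
At P = 21: Qd = 454 - 7·21 = 307 and Qs = 6·21 - 14 = 112.
Producer surplus without the control is ½ · (36 - 7/3) · 202 = 10201/3.
With the ceiling, producers sell 112 units at 21, so PS = ½ · (21 - 7/3) · 112 = 3136/3.
Change in producer surplus = 3136/3 - 10201/3 = -2355.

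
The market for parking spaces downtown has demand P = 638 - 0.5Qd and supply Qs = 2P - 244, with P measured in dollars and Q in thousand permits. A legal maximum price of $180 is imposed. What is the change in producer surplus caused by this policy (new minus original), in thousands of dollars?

Rearranging demand gives Qd = 1276 - 2P. Without the control the market clears where 1276 - 2P = 2P - 244, i.e. P* = 380 and Q* = 516.
Because the ceiling (180) lies below the market-clearing price, it is binding.
At P = 180: Qd = 1276 - 2·180 = 916 and Qs = 2·180 - 244 = 116.
Producer surplus without the control is ½ · (380 - 122) · 516 = 66564.
With the ceiling, producers sell 116 units at 180, so PS = ½ · (180 - 122) · 116 = 3364.
Change in producer surplus = 3364 - 66564 = -63200.

-63200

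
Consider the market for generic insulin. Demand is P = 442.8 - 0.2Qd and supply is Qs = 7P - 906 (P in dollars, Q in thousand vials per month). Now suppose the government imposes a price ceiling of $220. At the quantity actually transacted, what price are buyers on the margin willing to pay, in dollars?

316

Rearranging demand gives Qd = 2214 - 5P. In a free market, 2214 - 5P = 7P - 906 gives the equilibrium P* = 260, Q* = 914.
The ceiling of 220 is below the equilibrium price 260, so it binds.
At P = 220: Qd = 2214 - 5·220 = 1114 and Qs = 7·220 - 906 = 634.
Only 634 units reach the market. On the demand curve, the marginal buyer's willingness to pay at Q = 634 is (2214 - 634)/5 = 316.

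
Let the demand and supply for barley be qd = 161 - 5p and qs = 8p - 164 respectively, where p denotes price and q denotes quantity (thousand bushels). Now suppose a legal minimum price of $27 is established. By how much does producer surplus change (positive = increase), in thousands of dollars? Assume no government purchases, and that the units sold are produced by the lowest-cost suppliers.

Equilibrium: 161 - 5p = 8p - 164, so 325 = 13p and p* = 25, q* = 36.
Since 27 > 25, the floor is binding.
At p = 27: qd = 161 - 5·27 = 26 and qs = 8·27 - 164 = 52.
Producer surplus without the control is ½ · (25 - 20.5) · 36 = 81.
With the floor, 26 units are sold at 27. The supply price at q = 26 is 23.75, so PS = ½ · [(27 - 20.5) + (27 - 23.75)] · 26 = 126.75.
Change in producer surplus = 126.75 - 81 = 45.75.

45.75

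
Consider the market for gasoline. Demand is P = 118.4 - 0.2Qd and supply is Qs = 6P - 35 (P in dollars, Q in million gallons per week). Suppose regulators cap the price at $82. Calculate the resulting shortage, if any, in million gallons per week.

0

Rearranging demand gives Qd = 592 - 5P. Without the control the market clears where 592 - 5P = 6P - 35, i.e. P* = 57 and Q* = 307.
Since 82 is above P* = 57, the ceiling does not bind and the free-market outcome prevails.
Since the control does not bind, there is no shortage.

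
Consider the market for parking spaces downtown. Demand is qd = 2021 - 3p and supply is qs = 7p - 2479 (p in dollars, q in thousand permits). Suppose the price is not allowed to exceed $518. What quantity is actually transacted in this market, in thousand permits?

671

Equilibrium: 2021 - 3p = 7p - 2479, so 4500 = 10p and p* = 450, q* = 671.
The ceiling of 518 is above the equilibrium price 450, so it is not binding; the market clears at p* = 450, q* = 671.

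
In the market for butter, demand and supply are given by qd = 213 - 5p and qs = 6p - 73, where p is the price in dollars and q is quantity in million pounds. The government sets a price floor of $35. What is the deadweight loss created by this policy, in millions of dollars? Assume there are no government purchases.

In a free market, 213 - 5p = 6p - 73 gives the equilibrium p* = 26, q* = 83.
Since 35 > 26, the floor is binding.
At p = 35: qd = 213 - 5·35 = 38 and qs = 6·35 - 73 = 137.
Quantity traded falls to 38. At q = 38 the demand price is (213 - 38)/5 = 35 and the supply price is (73 + 38)/6 = 18.5.
Deadweight loss = ½ · (35 - 18.5) · (83 - 38) = ½ · 16.5 · 45 = 371.25.

371.25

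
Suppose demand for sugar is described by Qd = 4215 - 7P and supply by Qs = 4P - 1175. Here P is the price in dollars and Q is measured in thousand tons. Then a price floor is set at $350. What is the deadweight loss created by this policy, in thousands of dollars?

Equilibrium: 4215 - 7P = 4P - 1175, so 5390 = 11P and P* = 490, Q* = 785.
The floor of 350 is below the equilibrium price 490, so it is not binding; the market clears at P* = 490, Q* = 785.
Since the control does not bind, no trades are prevented and deadweight loss is zero.

0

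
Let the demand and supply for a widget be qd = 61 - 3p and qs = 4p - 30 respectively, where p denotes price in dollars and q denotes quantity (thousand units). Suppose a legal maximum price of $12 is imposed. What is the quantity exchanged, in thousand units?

Equilibrium: 61 - 3p = 4p - 30, so 91 = 7p and p* = 13, q* = 22.
Because the ceiling (12) lies below the market-clearing price, it is binding.
At p = 12: qd = 61 - 3·12 = 25 and qs = 4·12 - 30 = 18.
The quantity actually transacted is the short side, supply: 18.

18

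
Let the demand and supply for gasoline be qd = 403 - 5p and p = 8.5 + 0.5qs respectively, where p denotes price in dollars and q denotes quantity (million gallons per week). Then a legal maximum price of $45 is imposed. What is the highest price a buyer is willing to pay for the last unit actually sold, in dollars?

66

Rearranging supply gives qs = 2p - 17. In a free market, 403 - 5p = 2p - 17 gives the equilibrium p* = 60, q* = 103.
The ceiling of 45 is below the equilibrium price 60, so it binds.
At p = 45: qd = 403 - 5·45 = 178 and qs = 2·45 - 17 = 73.
Only 73 units reach the market. On the demand curve, the marginal buyer's willingness to pay at q = 73 is (403 - 73)/5 = 66.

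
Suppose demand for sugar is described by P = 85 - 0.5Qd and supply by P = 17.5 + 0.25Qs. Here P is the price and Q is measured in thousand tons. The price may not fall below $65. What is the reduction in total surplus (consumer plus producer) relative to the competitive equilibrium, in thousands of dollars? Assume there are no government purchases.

937.5

Rearranging demand gives Qd = 170 - 2P; rearranging supply gives Qs = 4P - 70. Equilibrium: 170 - 2P = 4P - 70, so 240 = 6P and P* = 40, Q* = 90.
The floor of 65 is above the equilibrium price 40, so it binds.
At P = 65: Qd = 170 - 2·65 = 40 and Qs = 4·65 - 70 = 190.
Quantity traded falls to 40. At Q = 40 the demand price is (170 - 40)/2 = 65 and the supply price is (70 + 40)/4 = 27.5.
Deadweight loss = ½ · (65 - 27.5) · (90 - 40) = ½ · 37.5 · 50 = 937.5.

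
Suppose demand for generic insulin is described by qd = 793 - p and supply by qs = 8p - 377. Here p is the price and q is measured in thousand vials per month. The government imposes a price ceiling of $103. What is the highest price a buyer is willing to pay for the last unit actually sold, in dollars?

346

Without the control the market clears where 793 - p = 8p - 377, i.e. p* = 130 and q* = 663.
Since 103 < 130, the ceiling is binding.
At p = 103: qd = 793 - 103 = 690 and qs = 8·103 - 377 = 447.
Only 447 units reach the market. On the demand curve, the marginal buyer's willingness to pay at q = 447 is (793 - 447) = 346.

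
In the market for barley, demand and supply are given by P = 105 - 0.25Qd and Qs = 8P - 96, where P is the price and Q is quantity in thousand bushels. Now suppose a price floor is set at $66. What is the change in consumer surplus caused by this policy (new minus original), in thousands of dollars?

Rearranging demand gives Qd = 420 - 4P. Setting quantity demanded equal to quantity supplied, 420 - 4P = 8P - 96, gives P* = 43 and Q* = 248.
Since 66 > 43, the floor is binding.
At P = 66: Qd = 420 - 4·66 = 156 and Qs = 8·66 - 96 = 432.
Consumer surplus without the control is ½ · (105 - 43) · 248 = 7688.
With the floor, consumers buy 156 units at 66, so CS = ½ · (105 - 66) · 156 = 3042.
Change in consumer surplus = 3042 - 7688 = -4646.

-4646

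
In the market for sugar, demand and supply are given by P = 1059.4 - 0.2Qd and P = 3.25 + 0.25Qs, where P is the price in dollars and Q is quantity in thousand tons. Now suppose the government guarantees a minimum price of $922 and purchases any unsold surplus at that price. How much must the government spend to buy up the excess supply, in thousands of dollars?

Rearranging demand gives Qd = 5297 - 5P; rearranging supply gives Qs = 4P - 13. Equilibrium: 5297 - 5P = 4P - 13, so 5310 = 9P and P* = 590, Q* = 2347.
Since 922 > 590, the floor is binding.
At P = 922: Qd = 5297 - 5·922 = 687 and Qs = 4·922 - 13 = 3675.
Surplus = Qs - Qd = 2988.
Government expenditure = surplus × support price = 2988 × 922 = 2754936.

2754936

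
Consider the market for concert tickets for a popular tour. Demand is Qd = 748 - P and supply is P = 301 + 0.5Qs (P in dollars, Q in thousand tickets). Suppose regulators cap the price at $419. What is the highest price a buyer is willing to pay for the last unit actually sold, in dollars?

512

Rearranging supply gives Qs = 2P - 602. Equilibrium: 748 - P = 2P - 602, so 1350 = 3P and P* = 450, Q* = 298.
The ceiling of 419 is below the equilibrium price 450, so it binds.
At P = 419: Qd = 748 - 419 = 329 and Qs = 2·419 - 602 = 236.
Only 236 units reach the market. On the demand curve, the marginal buyer's willingness to pay at Q = 236 is (748 - 236) = 512.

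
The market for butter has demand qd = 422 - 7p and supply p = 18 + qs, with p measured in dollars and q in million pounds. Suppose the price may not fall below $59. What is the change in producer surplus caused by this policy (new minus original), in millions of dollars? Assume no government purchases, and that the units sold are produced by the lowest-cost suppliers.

Rearranging supply gives qs = p - 18. In a free market, 422 - 7p = p - 18 gives the equilibrium p* = 55, q* = 37.
Because the floor (59) lies above the market-clearing price, it is binding.
At p = 59: qd = 422 - 7·59 = 9 and qs = 59 - 18 = 41.
Producer surplus without the control is ½ · (55 - 18) · 37 = 684.5.
With the floor, 9 units are sold at 59. The supply price at q = 9 is 27, so PS = ½ · [(59 - 18) + (59 - 27)] · 9 = 328.5.
Change in producer surplus = 328.5 - 684.5 = -356.

-356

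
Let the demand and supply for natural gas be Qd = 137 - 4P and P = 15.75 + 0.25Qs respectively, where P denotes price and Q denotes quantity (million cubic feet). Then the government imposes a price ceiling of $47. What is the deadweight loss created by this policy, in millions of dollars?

Rearranging supply gives Qs = 4P - 63. In a free market, 137 - 4P = 4P - 63 gives the equilibrium P* = 25, Q* = 37.
The ceiling of 47 is above the equilibrium price 25, so it is not binding; the market clears at P* = 25, Q* = 37.
Since the control does not bind, no trades are prevented and deadweight loss is zero.

0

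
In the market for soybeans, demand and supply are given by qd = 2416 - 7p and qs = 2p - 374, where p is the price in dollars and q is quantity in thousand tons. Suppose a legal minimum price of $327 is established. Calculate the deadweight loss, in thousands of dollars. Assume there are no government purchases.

Equilibrium: 2416 - 7p = 2p - 374, so 2790 = 9p and p* = 310, q* = 246.
Since 327 > 310, the floor is binding.
At p = 327: qd = 2416 - 7·327 = 127 and qs = 2·327 - 374 = 280.
Quantity traded falls to 127. At q = 127 the demand price is (2416 - 127)/7 = 327 and the supply price is (374 + 127)/2 = 250.5.
Deadweight loss = ½ · (327 - 250.5) · (246 - 127) = ½ · 76.5 · 119 = 4551.75.

4551.75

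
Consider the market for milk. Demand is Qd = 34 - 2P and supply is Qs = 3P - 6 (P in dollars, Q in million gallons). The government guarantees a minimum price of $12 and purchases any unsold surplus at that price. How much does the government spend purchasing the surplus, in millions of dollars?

Equilibrium: 34 - 2P = 3P - 6, so 40 = 5P and P* = 8, Q* = 18.
Because the floor (12) lies above the market-clearing price, it is binding.
At P = 12: Qd = 34 - 2·12 = 10 and Qs = 3·12 - 6 = 30.
Surplus = Qs - Qd = 20.
Government expenditure = surplus × support price = 20 × 12 = 240.

240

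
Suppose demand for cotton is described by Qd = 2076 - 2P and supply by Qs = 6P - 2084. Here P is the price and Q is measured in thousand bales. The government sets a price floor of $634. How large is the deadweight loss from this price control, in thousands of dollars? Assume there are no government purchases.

Setting quantity demanded equal to quantity supplied, 2076 - 2P = 6P - 2084, gives P* = 520 and Q* = 1036.
Since 634 > 520, the floor is binding.
At P = 634: Qd = 2076 - 2·634 = 808 and Qs = 6·634 - 2084 = 1720.
Quantity traded falls to 808. At Q = 808 the demand price is (2076 - 808)/2 = 634 and the supply price is (2084 + 808)/6 = 482.
Deadweight loss = ½ · (634 - 482) · (1036 - 808) = ½ · 152 · 228 = 17328.

17328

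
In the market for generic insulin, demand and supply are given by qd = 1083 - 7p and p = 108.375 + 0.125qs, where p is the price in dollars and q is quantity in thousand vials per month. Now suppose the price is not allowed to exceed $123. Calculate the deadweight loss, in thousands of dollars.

420

Rearranging supply gives qs = 8p - 867. Equilibrium: 1083 - 7p = 8p - 867, so 1950 = 15p and p* = 130, q* = 173.
Because the ceiling (123) lies below the market-clearing price, it is binding.
At p = 123: qd = 1083 - 7·123 = 222 and qs = 8·123 - 867 = 117.
Quantity traded falls to 117. At q = 117 the demand price is (1083 - 117)/7 = 138 and the supply price is (867 + 117)/8 = 123.
Deadweight loss = ½ · (138 - 123) · (173 - 117) = ½ · 15 · 56 = 420.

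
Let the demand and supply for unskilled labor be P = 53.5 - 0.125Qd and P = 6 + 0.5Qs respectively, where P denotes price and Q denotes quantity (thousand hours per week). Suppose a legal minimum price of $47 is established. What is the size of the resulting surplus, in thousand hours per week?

Rearranging demand gives Qd = 428 - 8P; rearranging supply gives Qs = 2P - 12. Setting quantity demanded equal to quantity supplied, 428 - 8P = 2P - 12, gives P* = 44 and Q* = 76.
The floor of 47 is above the equilibrium price 44, so it binds.
At P = 47: Qd = 428 - 8·47 = 52 and Qs = 2·47 - 12 = 82.
Surplus = Qs - Qd = 82 - 52 = 30.

30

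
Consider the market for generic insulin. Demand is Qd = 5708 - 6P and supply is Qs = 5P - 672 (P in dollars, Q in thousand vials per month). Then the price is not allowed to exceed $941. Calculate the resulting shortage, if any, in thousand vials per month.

0

Setting quantity demanded equal to quantity supplied, 5708 - 6P = 5P - 672, gives P* = 580 and Q* = 2228.
Since 941 is above P* = 580, the ceiling does not bind and the free-market outcome prevails.
Since the control does not bind, there is no shortage.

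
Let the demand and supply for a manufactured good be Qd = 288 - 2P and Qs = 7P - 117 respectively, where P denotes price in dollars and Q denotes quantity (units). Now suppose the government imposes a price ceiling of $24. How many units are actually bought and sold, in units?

51

Equilibrium: 288 - 2P = 7P - 117, so 405 = 9P and P* = 45, Q* = 198.
The ceiling of 24 is below the equilibrium price 45, so it binds.
At P = 24: Qd = 288 - 2·24 = 240 and Qs = 7·24 - 117 = 51.
The quantity actually transacted is the short side, supply: 51.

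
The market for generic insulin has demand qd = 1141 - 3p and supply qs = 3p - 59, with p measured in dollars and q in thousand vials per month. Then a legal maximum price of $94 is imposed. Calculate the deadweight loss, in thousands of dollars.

Setting quantity demanded equal to quantity supplied, 1141 - 3p = 3p - 59, gives p* = 200 and q* = 541.
The ceiling of 94 is below the equilibrium price 200, so it binds.
At p = 94: qd = 1141 - 3·94 = 859 and qs = 3·94 - 59 = 223.
Quantity traded falls to 223. At q = 223 the demand price is (1141 - 223)/3 = 306 and the supply price is (59 + 223)/3 = 94.
Deadweight loss = ½ · (306 - 94) · (541 - 223) = ½ · 212 · 318 = 33708.

33708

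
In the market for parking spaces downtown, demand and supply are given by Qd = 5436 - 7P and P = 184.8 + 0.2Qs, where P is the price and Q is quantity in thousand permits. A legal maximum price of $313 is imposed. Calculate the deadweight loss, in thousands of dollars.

Rearranging supply gives Qs = 5P - 924. Equilibrium: 5436 - 7P = 5P - 924, so 6360 = 12P and P* = 530, Q* = 1726.
The ceiling of 313 is below the equilibrium price 530, so it binds.
At P = 313: Qd = 5436 - 7·313 = 3245 and Qs = 5·313 - 924 = 641.
Quantity traded falls to 641. At Q = 641 the demand price is (5436 - 641)/7 = 685 and the supply price is (924 + 641)/5 = 313.
Deadweight loss = ½ · (685 - 313) · (1726 - 641) = ½ · 372 · 1085 = 201810.

201810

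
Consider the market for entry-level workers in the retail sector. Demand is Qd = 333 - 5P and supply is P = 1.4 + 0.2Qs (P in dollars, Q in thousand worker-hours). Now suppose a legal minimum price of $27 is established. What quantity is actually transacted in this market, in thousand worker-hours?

Rearranging supply gives Qs = 5P - 7. In a free market, 333 - 5P = 5P - 7 gives the equilibrium P* = 34, Q* = 163.
Since 27 is below P* = 34, the floor does not bind and the free-market outcome prevails.

163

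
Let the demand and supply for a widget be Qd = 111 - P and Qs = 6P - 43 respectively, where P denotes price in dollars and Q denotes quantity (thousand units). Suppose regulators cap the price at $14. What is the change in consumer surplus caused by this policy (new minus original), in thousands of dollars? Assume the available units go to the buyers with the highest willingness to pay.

-824

Setting quantity demanded equal to quantity supplied, 111 - P = 6P - 43, gives P* = 22 and Q* = 89.
The ceiling of 14 is below the equilibrium price 22, so it binds.
At P = 14: Qd = 111 - 14 = 97 and Qs = 6·14 - 43 = 41.
Consumer surplus without the control is ½ · (111 - 22) · 89 = 3960.5.
With the ceiling, 41 units are sold at 14 (assume they go to the highest-value buyers). The demand price at Q = 41 is 70, so CS = ½ · [(111 - 14) + (70 - 14)] · 41 = 3136.5.
Change in consumer surplus = 3136.5 - 3960.5 = -824.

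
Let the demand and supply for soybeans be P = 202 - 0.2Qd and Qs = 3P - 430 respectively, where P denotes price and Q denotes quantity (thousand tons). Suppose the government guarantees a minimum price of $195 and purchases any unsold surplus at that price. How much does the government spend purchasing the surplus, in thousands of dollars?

Rearranging demand gives Qd = 1010 - 5P. Setting quantity demanded equal to quantity supplied, 1010 - 5P = 3P - 430, gives P* = 180 and Q* = 110.
The floor of 195 is above the equilibrium price 180, so it binds.
At P = 195: Qd = 1010 - 5·195 = 35 and Qs = 3·195 - 430 = 155.
Surplus = Qs - Qd = 120.
Government expenditure = surplus × support price = 120 × 195 = 23400.

23400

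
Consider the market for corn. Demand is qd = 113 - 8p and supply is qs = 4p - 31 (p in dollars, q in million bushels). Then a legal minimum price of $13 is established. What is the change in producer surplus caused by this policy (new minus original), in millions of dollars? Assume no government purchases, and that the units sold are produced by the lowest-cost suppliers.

In a free market, 113 - 8p = 4p - 31 gives the equilibrium p* = 12, q* = 17.
The floor of 13 is above the equilibrium price 12, so it binds.
At p = 13: qd = 113 - 8·13 = 9 and qs = 4·13 - 31 = 21.
Producer surplus without the control is ½ · (12 - 7.75) · 17 = 36.125.
With the floor, 9 units are sold at 13. The supply price at q = 9 is 10, so PS = ½ · [(13 - 7.75) + (13 - 10)] · 9 = 37.125.
Change in producer surplus = 37.125 - 36.125 = 1.

1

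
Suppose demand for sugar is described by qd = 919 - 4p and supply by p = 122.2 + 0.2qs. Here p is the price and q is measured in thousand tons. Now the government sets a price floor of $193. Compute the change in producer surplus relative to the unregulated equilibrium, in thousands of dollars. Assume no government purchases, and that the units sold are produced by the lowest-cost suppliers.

2534.6

Rearranging supply gives qs = 5p - 611. Setting quantity demanded equal to quantity supplied, 919 - 4p = 5p - 611, gives p* = 170 and q* = 239.
The floor of 193 is above the equilibrium price 170, so it binds.
At p = 193: qd = 919 - 4·193 = 147 and qs = 5·193 - 611 = 354.
Producer surplus without the control is ½ · (170 - 122.2) · 239 = 5712.1.
With the floor, 147 units are sold at 193. The supply price at q = 147 is 151.6, so PS = ½ · [(193 - 122.2) + (193 - 151.6)] · 147 = 8246.7.
Change in producer surplus = 8246.7 - 5712.1 = 2534.6.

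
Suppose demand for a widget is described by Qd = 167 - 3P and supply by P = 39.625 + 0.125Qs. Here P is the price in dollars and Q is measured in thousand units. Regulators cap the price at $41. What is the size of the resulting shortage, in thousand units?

Rearranging supply gives Qs = 8P - 317. Setting quantity demanded equal to quantity supplied, 167 - 3P = 8P - 317, gives P* = 44 and Q* = 35.
Because the ceiling (41) lies below the market-clearing price, it is binding.
At P = 41: Qd = 167 - 3·41 = 44 and Qs = 8·41 - 317 = 11.
Shortage = Qd - Qs = 44 - 11 = 33.

33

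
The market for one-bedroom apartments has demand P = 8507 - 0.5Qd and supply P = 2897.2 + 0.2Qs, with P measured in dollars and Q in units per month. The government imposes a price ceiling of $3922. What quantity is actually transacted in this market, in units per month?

5124

Rearranging demand gives Qd = 17014 - 2P; rearranging supply gives Qs = 5P - 14486. In a free market, 17014 - 2P = 5P - 14486 gives the equilibrium P* = 4500, Q* = 8014.
The ceiling of 3922 is below the equilibrium price 4500, so it binds.
At P = 3922: Qd = 17014 - 2·3922 = 9170 and Qs = 5·3922 - 14486 = 5124.
The quantity actually transacted is the short side, supply: 5124.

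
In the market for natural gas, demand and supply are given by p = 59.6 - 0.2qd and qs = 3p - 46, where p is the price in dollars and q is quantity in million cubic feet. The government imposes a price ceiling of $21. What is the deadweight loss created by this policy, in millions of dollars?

1161.6

Rearranging demand gives qd = 298 - 5p. Setting quantity demanded equal to quantity supplied, 298 - 5p = 3p - 46, gives p* = 43 and q* = 83.
Because the ceiling (21) lies below the market-clearing price, it is binding.
At p = 21: qd = 298 - 5·21 = 193 and qs = 3·21 - 46 = 17.
Quantity traded falls to 17. At q = 17 the demand price is (298 - 17)/5 = 56.2 and the supply price is (46 + 17)/3 = 21.
Deadweight loss = ½ · (56.2 - 21) · (83 - 17) = ½ · 35.2 · 66 = 1161.6.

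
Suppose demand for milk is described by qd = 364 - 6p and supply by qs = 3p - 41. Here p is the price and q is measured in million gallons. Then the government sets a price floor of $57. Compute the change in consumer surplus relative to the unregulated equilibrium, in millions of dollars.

Setting quantity demanded equal to quantity supplied, 364 - 6p = 3p - 41, gives p* = 45 and q* = 94.
The floor of 57 is above the equilibrium price 45, so it binds.
At p = 57: qd = 364 - 6·57 = 22 and qs = 3·57 - 41 = 130.
Consumer surplus without the control is ½ · (182/3 - 45) · 94 = 2209/3.
With the floor, consumers buy 22 units at 57, so CS = ½ · (182/3 - 57) · 22 = 121/3.
Change in consumer surplus = 121/3 - 2209/3 = -696.

-696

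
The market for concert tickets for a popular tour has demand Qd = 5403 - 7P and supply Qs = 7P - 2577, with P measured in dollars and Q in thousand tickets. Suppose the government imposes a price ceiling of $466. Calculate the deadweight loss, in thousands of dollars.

Equilibrium: 5403 - 7P = 7P - 2577, so 7980 = 14P and P* = 570, Q* = 1413.
Because the ceiling (466) lies below the market-clearing price, it is binding.
At P = 466: Qd = 5403 - 7·466 = 2141 and Qs = 7·466 - 2577 = 685.
Quantity traded falls to 685. At Q = 685 the demand price is (5403 - 685)/7 = 674 and the supply price is (2577 + 685)/7 = 466.
Deadweight loss = ½ · (674 - 466) · (1413 - 685) = ½ · 208 · 728 = 75712.

75712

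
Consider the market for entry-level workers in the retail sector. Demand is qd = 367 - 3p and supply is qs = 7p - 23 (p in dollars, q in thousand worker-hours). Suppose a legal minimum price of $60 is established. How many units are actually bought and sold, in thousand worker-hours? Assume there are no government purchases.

In a free market, 367 - 3p = 7p - 23 gives the equilibrium p* = 39, q* = 250.
Because the floor (60) lies above the market-clearing price, it is binding.
At p = 60: qd = 367 - 3·60 = 187 and qs = 7·60 - 23 = 397.
The quantity actually transacted is the short side, demand: 187.

187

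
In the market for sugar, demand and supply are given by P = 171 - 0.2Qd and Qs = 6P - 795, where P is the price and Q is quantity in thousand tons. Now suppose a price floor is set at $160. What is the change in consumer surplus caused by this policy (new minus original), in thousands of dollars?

-800

Rearranging demand gives Qd = 855 - 5P. Without the control the market clears where 855 - 5P = 6P - 795, i.e. P* = 150 and Q* = 105.
Since 160 > 150, the floor is binding.
At P = 160: Qd = 855 - 5·160 = 55 and Qs = 6·160 - 795 = 165.
Consumer surplus without the control is ½ · (171 - 150) · 105 = 1102.5.
With the floor, consumers buy 55 units at 160, so CS = ½ · (171 - 160) · 55 = 302.5.
Change in consumer surplus = 302.5 - 1102.5 = -800.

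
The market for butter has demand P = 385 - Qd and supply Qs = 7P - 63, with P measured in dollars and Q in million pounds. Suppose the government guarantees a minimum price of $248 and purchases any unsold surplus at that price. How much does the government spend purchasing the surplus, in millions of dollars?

380928

Rearranging demand gives Qd = 385 - P. Setting quantity demanded equal to quantity supplied, 385 - P = 7P - 63, gives P* = 56 and Q* = 329.
The floor of 248 is above the equilibrium price 56, so it binds.
At P = 248: Qd = 385 - 248 = 137 and Qs = 7·248 - 63 = 1673.
Surplus = Qs - Qd = 1536.
Government expenditure = surplus × support price = 1536 × 248 = 380928.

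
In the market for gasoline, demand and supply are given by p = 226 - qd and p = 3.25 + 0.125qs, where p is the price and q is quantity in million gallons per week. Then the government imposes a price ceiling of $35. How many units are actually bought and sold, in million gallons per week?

198

Rearranging demand gives qd = 226 - p; rearranging supply gives qs = 8p - 26. Setting quantity demanded equal to quantity supplied, 226 - p = 8p - 26, gives p* = 28 and q* = 198.
The ceiling of 35 is above the equilibrium price 28, so it is not binding; the market clears at p* = 28, q* = 198.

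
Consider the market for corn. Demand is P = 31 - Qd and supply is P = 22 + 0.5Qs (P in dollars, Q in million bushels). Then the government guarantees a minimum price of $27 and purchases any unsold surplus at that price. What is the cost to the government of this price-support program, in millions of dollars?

Rearranging demand gives Qd = 31 - P; rearranging supply gives Qs = 2P - 44. Equilibrium: 31 - P = 2P - 44, so 75 = 3P and P* = 25, Q* = 6.
The floor of 27 is above the equilibrium price 25, so it binds.
At P = 27: Qd = 31 - 27 = 4 and Qs = 2·27 - 44 = 10.
Surplus = Qs - Qd = 6.
Government expenditure = surplus × support price = 6 × 27 = 162.

162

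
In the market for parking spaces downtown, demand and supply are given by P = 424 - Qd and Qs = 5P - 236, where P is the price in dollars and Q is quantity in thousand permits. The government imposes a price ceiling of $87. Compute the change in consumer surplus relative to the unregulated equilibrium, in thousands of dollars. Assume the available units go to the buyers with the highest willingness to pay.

Rearranging demand gives Qd = 424 - P. Setting quantity demanded equal to quantity supplied, 424 - P = 5P - 236, gives P* = 110 and Q* = 314.
Because the ceiling (87) lies below the market-clearing price, it is binding.
At P = 87: Qd = 424 - 87 = 337 and Qs = 5·87 - 236 = 199.
Consumer surplus without the control is ½ · (424 - 110) · 314 = 49298.
With the ceiling, 199 units are sold at 87 (assume they go to the highest-value buyers). The demand price at Q = 199 is 225, so CS = ½ · [(424 - 87) + (225 - 87)] · 199 = 47262.5.
Change in consumer surplus = 47262.5 - 49298 = -2035.5.

-2035.5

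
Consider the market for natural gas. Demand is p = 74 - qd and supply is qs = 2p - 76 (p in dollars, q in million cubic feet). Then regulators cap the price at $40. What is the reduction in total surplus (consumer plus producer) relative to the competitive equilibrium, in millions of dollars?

300

Rearranging demand gives qd = 74 - p. Equilibrium: 74 - p = 2p - 76, so 150 = 3p and p* = 50, q* = 24.
Because the ceiling (40) lies below the market-clearing price, it is binding.
At p = 40: qd = 74 - 40 = 34 and qs = 2·40 - 76 = 4.
Quantity traded falls to 4. At q = 4 the demand price is 74 - 4 = 70 and the supply price is (76 + 4)/2 = 40.
Deadweight loss = ½ · (70 - 40) · (24 - 4) = ½ · 30 · 20 = 300.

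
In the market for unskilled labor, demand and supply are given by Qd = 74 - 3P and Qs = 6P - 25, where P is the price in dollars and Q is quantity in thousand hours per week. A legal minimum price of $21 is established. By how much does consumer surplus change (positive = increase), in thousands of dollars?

-260

Equilibrium: 74 - 3P = 6P - 25, so 99 = 9P and P* = 11, Q* = 41.
Because the floor (21) lies above the market-clearing price, it is binding.
At P = 21: Qd = 74 - 3·21 = 11 and Qs = 6·21 - 25 = 101.
Consumer surplus without the control is ½ · (74/3 - 11) · 41 = 1681/6.
With the floor, consumers buy 11 units at 21, so CS = ½ · (74/3 - 21) · 11 = 121/6.
Change in consumer surplus = 121/6 - 1681/6 = -260.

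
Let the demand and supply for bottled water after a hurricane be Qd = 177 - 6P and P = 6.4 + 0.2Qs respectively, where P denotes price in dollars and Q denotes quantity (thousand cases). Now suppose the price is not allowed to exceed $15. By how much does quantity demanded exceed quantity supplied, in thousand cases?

44

Rearranging supply gives Qs = 5P - 32. Without the control the market clears where 177 - 6P = 5P - 32, i.e. P* = 19 and Q* = 63.
Because the ceiling (15) lies below the market-clearing price, it is binding.
At P = 15: Qd = 177 - 6·15 = 87 and Qs = 5·15 - 32 = 43.
Shortage = Qd - Qs = 87 - 43 = 44.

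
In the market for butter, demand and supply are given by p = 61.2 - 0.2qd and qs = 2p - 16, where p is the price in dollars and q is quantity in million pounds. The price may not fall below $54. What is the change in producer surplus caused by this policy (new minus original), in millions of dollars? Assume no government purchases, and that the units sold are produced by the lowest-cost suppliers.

Rearranging demand gives qd = 306 - 5p. Setting quantity demanded equal to quantity supplied, 306 - 5p = 2p - 16, gives p* = 46 and q* = 76.
Since 54 > 46, the floor is binding.
At p = 54: qd = 306 - 5·54 = 36 and qs = 2·54 - 16 = 92.
Producer surplus without the control is ½ · (46 - 8) · 76 = 1444.
With the floor, 36 units are sold at 54. The supply price at q = 36 is 26, so PS = ½ · [(54 - 8) + (54 - 26)] · 36 = 1332.
Change in producer surplus = 1332 - 1444 = -112.

-112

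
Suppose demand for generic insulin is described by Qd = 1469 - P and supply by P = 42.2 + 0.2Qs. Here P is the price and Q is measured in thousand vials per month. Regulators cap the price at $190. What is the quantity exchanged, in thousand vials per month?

739

Rearranging supply gives Qs = 5P - 211. In a free market, 1469 - P = 5P - 211 gives the equilibrium P* = 280, Q* = 1189.
Since 190 < 280, the ceiling is binding.
At P = 190: Qd = 1469 - 190 = 1279 and Qs = 5·190 - 211 = 739.
The quantity actually transacted is the short side, supply: 739.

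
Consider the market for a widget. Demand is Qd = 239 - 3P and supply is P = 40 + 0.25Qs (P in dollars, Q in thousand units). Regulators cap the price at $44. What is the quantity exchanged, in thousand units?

16

Rearranging supply gives Qs = 4P - 160. Equilibrium: 239 - 3P = 4P - 160, so 399 = 7P and P* = 57, Q* = 68.
The ceiling of 44 is below the equilibrium price 57, so it binds.
At P = 44: Qd = 239 - 3·44 = 107 and Qs = 4·44 - 160 = 16.
The quantity actually transacted is the short side, supply: 16.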